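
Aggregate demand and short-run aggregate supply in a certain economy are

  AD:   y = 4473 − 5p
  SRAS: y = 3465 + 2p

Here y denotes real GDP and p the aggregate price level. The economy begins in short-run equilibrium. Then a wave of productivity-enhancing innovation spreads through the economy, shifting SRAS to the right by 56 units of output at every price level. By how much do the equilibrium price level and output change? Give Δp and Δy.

This is a positive supply shock: SRAS shifts right.
New SRAS: y = 3521 + 2p.
Set AD = SRAS: 4473 − 5p = 3521 + 2p, so 952 = 7p and p = 136.
y = 4473 − 5·136 = 3793.
Initially p = 144, y = 3753, so Δp = -8 and Δy = +40.

Δp = -8, Δy = +40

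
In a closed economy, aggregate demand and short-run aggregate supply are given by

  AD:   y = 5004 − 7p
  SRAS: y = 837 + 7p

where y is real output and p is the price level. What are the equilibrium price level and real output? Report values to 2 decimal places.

Set AD = SRAS: 5004 − 7p = 837 + 7p, so 4167 = 14p and p = 297.64.
Substituting into AD, y = 5004 − 7p = 2920.50.

p = 297.64, y = 2920.50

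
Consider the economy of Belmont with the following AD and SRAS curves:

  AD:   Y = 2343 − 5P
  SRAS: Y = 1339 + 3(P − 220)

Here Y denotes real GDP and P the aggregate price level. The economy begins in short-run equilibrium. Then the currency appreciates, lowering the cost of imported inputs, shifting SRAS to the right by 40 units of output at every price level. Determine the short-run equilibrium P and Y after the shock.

P = 203, Y = 1328

This is a positive supply shock: SRAS shifts right.
New SRAS: Y = 719 + 3P.
Set AD = SRAS: 2343 − 5P = 719 + 3P, so 1624 = 8P and P = 203.
Y = 2343 − 5·203 = 1328.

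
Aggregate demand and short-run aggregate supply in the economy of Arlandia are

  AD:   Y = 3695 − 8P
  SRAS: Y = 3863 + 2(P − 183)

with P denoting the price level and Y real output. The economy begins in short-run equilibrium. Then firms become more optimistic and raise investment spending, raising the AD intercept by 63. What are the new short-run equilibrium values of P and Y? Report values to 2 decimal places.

P = 26.10, Y = 3549.20

This is a positive demand shock: AD shifts right.
New AD: Y = 3758 − 8P.
SRAS can be written Y = 3497 + 2P.
Set AD = SRAS: 3758 − 8P = 3497 + 2P, so 261 = 10P and P = 26.10.
Substituting into AD, Y = 3549.20.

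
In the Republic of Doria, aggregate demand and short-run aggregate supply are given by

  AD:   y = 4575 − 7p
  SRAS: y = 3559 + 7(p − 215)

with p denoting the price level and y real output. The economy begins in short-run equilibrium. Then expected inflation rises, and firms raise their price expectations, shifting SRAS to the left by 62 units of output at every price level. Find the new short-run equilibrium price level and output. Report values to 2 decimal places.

This is a negative supply shock: SRAS shifts left.
New SRAS: y = 1992 + 7p.
Set AD = SRAS: 4575 − 7p = 1992 + 7p, so 2583 = 14p and p = 184.50.
Substituting into AD, y = 3283.50.

p = 184.50, y = 3283.50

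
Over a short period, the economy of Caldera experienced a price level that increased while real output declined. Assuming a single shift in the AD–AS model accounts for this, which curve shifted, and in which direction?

SRAS shifted left

P rose and Y fell. An AD shift moves P and Y in the same direction; an SRAS shift moves them in opposite directions.
Here P and Y moved in opposite directions, so the SRAS curve shifted.
Since Y fell, SRAS shifted left.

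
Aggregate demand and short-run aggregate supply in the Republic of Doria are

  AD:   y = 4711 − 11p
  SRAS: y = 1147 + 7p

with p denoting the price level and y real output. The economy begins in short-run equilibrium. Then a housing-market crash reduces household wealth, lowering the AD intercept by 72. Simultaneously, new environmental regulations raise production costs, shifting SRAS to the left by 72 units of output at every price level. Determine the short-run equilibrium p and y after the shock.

After both shocks: AD is y = 4639 − 11p and SRAS is y = 1075 + 7p.
Setting them equal: 3564 = 18p, so p = 198.
y = 4639 − 11·198 = 2461.

p = 198, y = 2461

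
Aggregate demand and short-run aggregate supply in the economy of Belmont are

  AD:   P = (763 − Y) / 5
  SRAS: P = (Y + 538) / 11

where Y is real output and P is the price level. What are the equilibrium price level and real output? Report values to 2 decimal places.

Rearrange AD to Y = 763 − 5P.
Rearrange SRAS to Y = 11P − 538.
Set AD = SRAS: 763 − 5P = 11P − 538, so 1301 = 16P and P = 81.31.
Substituting into AD, Y = 763 − 5P = 356.44.

P = 81.31, Y = 356.44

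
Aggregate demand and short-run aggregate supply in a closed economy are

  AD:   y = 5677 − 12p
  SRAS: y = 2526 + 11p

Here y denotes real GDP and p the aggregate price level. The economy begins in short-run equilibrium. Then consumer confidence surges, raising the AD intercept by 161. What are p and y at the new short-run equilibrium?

p = 144, y = 4110

This is a positive demand shock: AD shifts right.
New AD: y = 5838 − 12p.
Set AD = SRAS: 5838 − 12p = 2526 + 11p, so 3312 = 23p and p = 144.
y = 5838 − 12·144 = 4110.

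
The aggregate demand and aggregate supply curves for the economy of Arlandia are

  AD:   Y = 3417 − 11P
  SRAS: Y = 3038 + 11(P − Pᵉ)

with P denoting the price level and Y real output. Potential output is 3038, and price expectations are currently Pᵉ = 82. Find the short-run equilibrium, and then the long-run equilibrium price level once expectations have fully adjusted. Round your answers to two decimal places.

Short run: with Pᵉ = 82, SRAS is Y = 2136 + 11P. Setting AD = SRAS gives 1281 = 22P, so P = 58.23 and Y = 3417 − 11P = 2776.50.
Output 2776.50 is below potential 3038, so over time expected prices fall and SRAS shifts right until Y returns to 3038.
Long run: Y = 3038 on the AD curve gives 3038 = 3417 − 11P, so P = 34.45.

Short run: P = 58.23, Y = 2776.50. Long run: P = 34.45.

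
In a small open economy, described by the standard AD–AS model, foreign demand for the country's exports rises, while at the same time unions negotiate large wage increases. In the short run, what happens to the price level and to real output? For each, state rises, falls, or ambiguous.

The first event is a positive demand shock: AD shifts right, which by itself pushes P up and Y up.
The second is an adverse supply shock: SRAS shifts left, which by itself pushes P up and Y down.
Both shocks push P up, so P rises. The two shocks push Y in opposite directions, so the effect on Y is ambiguous.

Price level: rises; output: ambiguous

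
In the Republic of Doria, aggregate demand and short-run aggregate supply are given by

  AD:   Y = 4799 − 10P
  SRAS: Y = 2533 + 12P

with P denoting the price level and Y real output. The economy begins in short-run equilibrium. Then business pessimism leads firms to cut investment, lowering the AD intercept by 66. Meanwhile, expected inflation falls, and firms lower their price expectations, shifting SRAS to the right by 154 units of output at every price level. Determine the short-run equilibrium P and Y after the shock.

After both shocks: AD is Y = 4733 − 10P and SRAS is Y = 2687 + 12P.
Setting them equal: 2046 = 22P, so P = 93.
Y = 4733 − 10·93 = 3803.

P = 93, Y = 3803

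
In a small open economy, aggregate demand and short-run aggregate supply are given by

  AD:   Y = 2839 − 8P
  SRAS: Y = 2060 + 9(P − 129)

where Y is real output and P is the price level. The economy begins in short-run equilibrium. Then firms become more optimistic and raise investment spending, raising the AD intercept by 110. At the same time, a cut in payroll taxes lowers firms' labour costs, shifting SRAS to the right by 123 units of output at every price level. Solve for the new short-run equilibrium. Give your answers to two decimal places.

After both shocks: AD is Y = 2949 − 8P and SRAS is Y = 1022 + 9P.
Setting them equal: 1927 = 17P, so P = 113.35.
Substituting into AD, Y = 2042.18.

P = 113.35, Y = 2042.18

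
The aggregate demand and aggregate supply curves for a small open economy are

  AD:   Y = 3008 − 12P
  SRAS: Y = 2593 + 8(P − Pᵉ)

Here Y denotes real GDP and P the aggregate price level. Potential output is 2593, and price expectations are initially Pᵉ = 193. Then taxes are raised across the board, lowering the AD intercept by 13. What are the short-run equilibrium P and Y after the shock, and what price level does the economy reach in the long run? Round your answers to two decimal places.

AD shifts left: new AD is Y = 2995 − 12P. With Pᵉ = 193, SRAS is Y = 1049 + 8P.
Short run: 2995 − 12P = 1049 + 8P gives 1946 = 20P, so P = 97.30 and Y = 2995 − 12P = 1827.40.
Y = 1827.40 is below potential 2593; expectations adjust and SRAS shifts right until Y = 2593.
Long run: on the new AD curve, 2593 = 2995 − 12P gives P = 33.50.

Short run: P = 97.30, Y = 1827.40. Long run: P = 33.50.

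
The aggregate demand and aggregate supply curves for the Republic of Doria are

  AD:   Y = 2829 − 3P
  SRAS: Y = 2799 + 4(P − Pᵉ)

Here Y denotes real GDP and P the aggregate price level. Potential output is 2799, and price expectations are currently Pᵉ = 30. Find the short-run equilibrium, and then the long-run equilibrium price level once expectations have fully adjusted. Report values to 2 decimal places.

Short run: P = 21.43, Y = 2764.71. Long run: P = 10.00.

Short run: with Pᵉ = 30, SRAS is Y = 2679 + 4P. Setting AD = SRAS gives 150 = 7P, so P = 21.43 and Y = 2829 − 3P = 2764.71.
Output 2764.71 is below potential 2799, so over time expected prices fall and SRAS shifts right until Y returns to 2799.
Long run: Y = 2799 on the AD curve gives 2799 = 2829 − 3P, so P = 10.00.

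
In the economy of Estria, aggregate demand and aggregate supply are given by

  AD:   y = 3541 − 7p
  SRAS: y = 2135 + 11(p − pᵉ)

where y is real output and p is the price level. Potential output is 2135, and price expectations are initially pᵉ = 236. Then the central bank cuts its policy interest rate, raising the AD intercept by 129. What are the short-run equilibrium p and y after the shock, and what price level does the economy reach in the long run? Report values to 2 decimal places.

AD shifts right: new AD is y = 3670 − 7p. With pᵉ = 236, SRAS is y = 11p − 461.
Short run: 3670 − 7p = 11p − 461 gives 4131 = 18p, so p = 229.50 and y = 3670 − 7p = 2063.50.
y = 2063.50 is below potential 2135; expectations adjust and SRAS shifts right until y = 2135.
Long run: on the new AD curve, 2135 = 3670 − 7p gives p = 219.29.

Short run: p = 229.50, y = 2063.50. Long run: p = 219.29.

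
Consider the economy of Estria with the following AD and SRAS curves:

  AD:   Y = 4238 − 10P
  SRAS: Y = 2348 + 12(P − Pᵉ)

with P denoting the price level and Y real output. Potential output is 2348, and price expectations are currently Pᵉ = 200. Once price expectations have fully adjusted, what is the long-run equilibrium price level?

Long-run P = 189

Short run: with Pᵉ = 200, SRAS is Y = 12P − 52. Setting AD = SRAS gives 4290 = 22P, so P = 195 and Y = 4238 − 10·195 = 2288.
Output 2288 is below potential 2348, so over time expected prices fall and SRAS shifts right until Y returns to 2348.
Long run: Y = 2348 on the AD curve gives 2348 = 4238 − 10P, so P = 189.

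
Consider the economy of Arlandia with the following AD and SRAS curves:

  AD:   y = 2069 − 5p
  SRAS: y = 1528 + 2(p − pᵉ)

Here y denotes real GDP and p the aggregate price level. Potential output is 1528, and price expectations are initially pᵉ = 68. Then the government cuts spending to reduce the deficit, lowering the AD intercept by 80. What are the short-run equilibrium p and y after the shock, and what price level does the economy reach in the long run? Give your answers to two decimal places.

AD shifts left: new AD is y = 1989 − 5p. With pᵉ = 68, SRAS is y = 1392 + 2p.
Short run: 1989 − 5p = 1392 + 2p gives 597 = 7p, so p = 85.29 and y = 1989 − 5p = 1562.57.
y = 1562.57 is above potential 1528; expectations adjust and SRAS shifts left until y = 1528.
Long run: on the new AD curve, 1528 = 1989 − 5p gives p = 92.20.

Short run: p = 85.29, y = 1562.57. Long run: p = 92.20.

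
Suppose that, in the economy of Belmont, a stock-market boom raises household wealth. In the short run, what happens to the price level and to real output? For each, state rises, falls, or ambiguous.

Price level: rises; output: rises

This is a positive demand shock: AD shifts right.
Moving along the upward-sloping SRAS curve, P rises and Y rises.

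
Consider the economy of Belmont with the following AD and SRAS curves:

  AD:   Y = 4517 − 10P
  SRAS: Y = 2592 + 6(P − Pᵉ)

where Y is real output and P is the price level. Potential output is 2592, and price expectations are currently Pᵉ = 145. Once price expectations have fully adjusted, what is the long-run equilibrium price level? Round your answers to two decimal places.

Short run: with Pᵉ = 145, SRAS is Y = 1722 + 6P. Setting AD = SRAS gives 2795 = 16P, so P = 174.69 and Y = 4517 − 10P = 2770.13.
Output 2770.13 is above potential 2592, so over time expected prices rise and SRAS shifts left until Y returns to 2592.
Long run: Y = 2592 on the AD curve gives 2592 = 4517 − 10P, so P = 192.50.

Long-run P = 192.50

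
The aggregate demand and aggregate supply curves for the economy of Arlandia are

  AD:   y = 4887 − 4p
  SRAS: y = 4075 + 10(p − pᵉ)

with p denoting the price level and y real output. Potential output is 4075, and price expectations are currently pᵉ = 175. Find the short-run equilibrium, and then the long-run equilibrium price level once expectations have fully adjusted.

Short run: with pᵉ = 175, SRAS is y = 2325 + 10p. Setting AD = SRAS gives 2562 = 14p, so p = 183 and y = 4887 − 4·183 = 4155.
Output 4155 is above potential 4075, so over time expected prices rise and SRAS shifts left until y returns to 4075.
Long run: y = 4075 on the AD curve gives 4075 = 4887 − 4p, so p = 203.

Short run: p = 183, y = 4155. Long run: p = 203.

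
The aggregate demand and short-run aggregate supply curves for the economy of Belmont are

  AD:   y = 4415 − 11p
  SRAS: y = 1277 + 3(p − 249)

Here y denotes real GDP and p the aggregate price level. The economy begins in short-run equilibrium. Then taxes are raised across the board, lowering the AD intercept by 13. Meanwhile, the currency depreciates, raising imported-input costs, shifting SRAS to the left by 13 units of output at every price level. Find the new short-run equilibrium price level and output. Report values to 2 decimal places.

p = 277.50, y = 1349.50

After both shocks: AD is y = 4402 − 11p and SRAS is y = 517 + 3p.
Setting them equal: 3885 = 14p, so p = 277.50.
Substituting into AD, y = 1349.50.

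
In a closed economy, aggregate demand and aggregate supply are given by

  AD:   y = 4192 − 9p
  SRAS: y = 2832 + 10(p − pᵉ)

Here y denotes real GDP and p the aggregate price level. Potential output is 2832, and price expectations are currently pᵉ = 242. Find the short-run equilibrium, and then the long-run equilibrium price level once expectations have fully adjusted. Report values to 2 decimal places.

Short run: with pᵉ = 242, SRAS is y = 412 + 10p. Setting AD = SRAS gives 3780 = 19p, so p = 198.95 and y = 4192 − 9p = 2401.47.
Output 2401.47 is below potential 2832, so over time expected prices fall and SRAS shifts right until y returns to 2832.
Long run: y = 2832 on the AD curve gives 2832 = 4192 − 9p, so p = 151.11.

Short run: p = 198.95, y = 2401.47. Long run: p = 151.11.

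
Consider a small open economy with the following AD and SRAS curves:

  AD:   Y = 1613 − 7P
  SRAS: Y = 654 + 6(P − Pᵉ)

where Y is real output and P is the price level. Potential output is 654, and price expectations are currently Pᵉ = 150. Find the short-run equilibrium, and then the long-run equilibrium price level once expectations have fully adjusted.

Short run: P = 143, Y = 612. Long run: P = 137.

Short run: with Pᵉ = 150, SRAS is Y = 6P − 246. Setting AD = SRAS gives 1859 = 13P, so P = 143 and Y = 1613 − 7·143 = 612.
Output 612 is below potential 654, so over time expected prices fall and SRAS shifts right until Y returns to 654.
Long run: Y = 654 on the AD curve gives 654 = 1613 − 7P, so P = 137.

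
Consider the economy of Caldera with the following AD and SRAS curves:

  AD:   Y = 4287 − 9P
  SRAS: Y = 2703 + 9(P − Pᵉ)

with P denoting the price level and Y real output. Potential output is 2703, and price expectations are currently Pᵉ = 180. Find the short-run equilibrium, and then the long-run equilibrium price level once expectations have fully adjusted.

Short run: P = 178, Y = 2685. Long run: P = 176.

Short run: with Pᵉ = 180, SRAS is Y = 1083 + 9P. Setting AD = SRAS gives 3204 = 18P, so P = 178 and Y = 4287 − 9·178 = 2685.
Output 2685 is below potential 2703, so over time expected prices fall and SRAS shifts right until Y returns to 2703.
Long run: Y = 2703 on the AD curve gives 2703 = 4287 − 9P, so P = 176.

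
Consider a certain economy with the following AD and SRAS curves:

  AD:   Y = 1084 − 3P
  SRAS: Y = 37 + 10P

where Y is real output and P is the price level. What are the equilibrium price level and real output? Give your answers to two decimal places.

Set AD = SRAS: 1084 − 3P = 37 + 10P, so 1047 = 13P and P = 80.54.
Substituting into AD, Y = 1084 − 3P = 842.38.

P = 80.54, Y = 842.38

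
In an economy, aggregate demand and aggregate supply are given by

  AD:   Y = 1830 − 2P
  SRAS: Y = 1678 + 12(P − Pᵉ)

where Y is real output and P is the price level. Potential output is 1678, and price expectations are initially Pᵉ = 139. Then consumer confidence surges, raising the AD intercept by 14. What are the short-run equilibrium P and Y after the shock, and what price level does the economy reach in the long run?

AD shifts right: new AD is Y = 1844 − 2P. With Pᵉ = 139, SRAS is Y = 10 + 12P.
Short run: 1844 − 2P = 10 + 12P gives 1834 = 14P, so P = 131 and Y = 1844 − 2·131 = 1582.
Y = 1582 is below potential 1678; expectations adjust and SRAS shifts right until Y = 1678.
Long run: on the new AD curve, 1678 = 1844 − 2P gives P = 83.

Short run: P = 131, Y = 1582. Long run: P = 83.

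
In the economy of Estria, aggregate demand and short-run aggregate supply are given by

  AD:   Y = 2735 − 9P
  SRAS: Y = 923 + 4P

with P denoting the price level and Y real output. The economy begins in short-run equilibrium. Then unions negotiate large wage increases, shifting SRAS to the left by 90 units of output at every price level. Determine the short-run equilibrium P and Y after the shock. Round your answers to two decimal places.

P = 146.31, Y = 1418.23

This is a negative supply shock: SRAS shifts left.
New SRAS: Y = 833 + 4P.
Set AD = SRAS: 2735 − 9P = 833 + 4P, so 1902 = 13P and P = 146.31.
Substituting into AD, Y = 1418.23.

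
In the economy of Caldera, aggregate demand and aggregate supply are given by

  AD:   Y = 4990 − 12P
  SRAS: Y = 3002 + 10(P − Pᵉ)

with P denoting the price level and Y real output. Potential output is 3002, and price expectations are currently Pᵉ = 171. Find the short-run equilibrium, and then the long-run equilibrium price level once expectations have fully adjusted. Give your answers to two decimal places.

Short run: P = 168.09, Y = 2972.91. Long run: P = 165.67.

Short run: with Pᵉ = 171, SRAS is Y = 1292 + 10P. Setting AD = SRAS gives 3698 = 22P, so P = 168.09 and Y = 4990 − 12P = 2972.91.
Output 2972.91 is below potential 3002, so over time expected prices fall and SRAS shifts right until Y returns to 3002.
Long run: Y = 3002 on the AD curve gives 3002 = 4990 − 12P, so P = 165.67.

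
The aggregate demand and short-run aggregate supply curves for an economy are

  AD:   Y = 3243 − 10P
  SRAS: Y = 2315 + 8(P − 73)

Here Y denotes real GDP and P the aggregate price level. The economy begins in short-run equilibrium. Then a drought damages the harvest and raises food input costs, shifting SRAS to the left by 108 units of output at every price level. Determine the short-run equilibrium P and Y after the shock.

This is a negative supply shock: SRAS shifts left.
New SRAS: Y = 1623 + 8P.
Set AD = SRAS: 3243 − 10P = 1623 + 8P, so 1620 = 18P and P = 90.
Y = 3243 − 10·90 = 2343.

P = 90, Y = 2343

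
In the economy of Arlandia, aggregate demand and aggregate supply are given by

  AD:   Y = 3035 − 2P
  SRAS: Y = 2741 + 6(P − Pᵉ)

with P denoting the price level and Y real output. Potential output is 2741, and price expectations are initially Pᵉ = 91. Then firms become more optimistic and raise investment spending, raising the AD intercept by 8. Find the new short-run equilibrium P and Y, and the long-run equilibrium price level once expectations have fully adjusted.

Short run: P = 106, Y = 2831. Long run: P = 151.

AD shifts right: new AD is Y = 3043 − 2P. With Pᵉ = 91, SRAS is Y = 2195 + 6P.
Short run: 3043 − 2P = 2195 + 6P gives 848 = 8P, so P = 106 and Y = 3043 − 2·106 = 2831.
Y = 2831 is above potential 2741; expectations adjust and SRAS shifts left until Y = 2741.
Long run: on the new AD curve, 2741 = 3043 − 2P gives P = 151.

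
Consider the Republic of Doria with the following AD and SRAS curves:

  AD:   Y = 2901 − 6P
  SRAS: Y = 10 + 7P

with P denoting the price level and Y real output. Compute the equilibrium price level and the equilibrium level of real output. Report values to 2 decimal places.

P = 222.38, Y = 1566.69

Set AD = SRAS: 2901 − 6P = 10 + 7P, so 2891 = 13P and P = 222.38.
Substituting into AD, Y = 2901 − 6P = 1566.69.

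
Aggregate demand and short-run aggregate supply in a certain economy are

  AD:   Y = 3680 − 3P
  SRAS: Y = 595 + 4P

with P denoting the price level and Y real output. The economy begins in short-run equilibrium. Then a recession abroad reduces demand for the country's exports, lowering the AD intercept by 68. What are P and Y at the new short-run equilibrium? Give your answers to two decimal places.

This is a negative demand shock: AD shifts left.
New AD: Y = 3612 − 3P.
Set AD = SRAS: 3612 − 3P = 595 + 4P, so 3017 = 7P and P = 431.00.
Substituting into AD, Y = 2319.00.

P = 431.00, Y = 2319.00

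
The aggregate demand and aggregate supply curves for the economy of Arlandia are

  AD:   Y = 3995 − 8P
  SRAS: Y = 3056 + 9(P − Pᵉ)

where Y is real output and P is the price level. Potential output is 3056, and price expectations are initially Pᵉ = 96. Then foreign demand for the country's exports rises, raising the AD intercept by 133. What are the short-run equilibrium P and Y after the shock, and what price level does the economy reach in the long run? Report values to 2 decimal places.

Short run: P = 113.88, Y = 3216.94. Long run: P = 134.00.

AD shifts right: new AD is Y = 4128 − 8P. With Pᵉ = 96, SRAS is Y = 2192 + 9P.
Short run: 4128 − 8P = 2192 + 9P gives 1936 = 17P, so P = 113.88 and Y = 4128 − 8P = 3216.94.
Y = 3216.94 is above potential 3056; expectations adjust and SRAS shifts left until Y = 3056.
Long run: on the new AD curve, 3056 = 4128 − 8P gives P = 134.00.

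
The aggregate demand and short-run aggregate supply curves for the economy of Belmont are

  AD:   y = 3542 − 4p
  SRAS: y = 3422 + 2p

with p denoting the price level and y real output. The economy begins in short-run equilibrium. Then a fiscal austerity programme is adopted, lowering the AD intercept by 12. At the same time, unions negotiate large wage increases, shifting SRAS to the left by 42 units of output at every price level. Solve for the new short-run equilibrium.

After both shocks: AD is y = 3530 − 4p and SRAS is y = 3380 + 2p.
Setting them equal: 150 = 6p, so p = 25.
y = 3530 − 4·25 = 3430.

p = 25, y = 3430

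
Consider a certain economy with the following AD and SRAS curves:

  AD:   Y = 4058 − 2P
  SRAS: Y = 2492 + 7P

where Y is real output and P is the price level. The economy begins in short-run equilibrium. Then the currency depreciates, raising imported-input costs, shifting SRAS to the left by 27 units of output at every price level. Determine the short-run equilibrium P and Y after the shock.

P = 177, Y = 3704

This is a negative supply shock: SRAS shifts left.
New SRAS: Y = 2465 + 7P.
Set AD = SRAS: 4058 − 2P = 2465 + 7P, so 1593 = 9P and P = 177.
Y = 4058 − 2·177 = 3704.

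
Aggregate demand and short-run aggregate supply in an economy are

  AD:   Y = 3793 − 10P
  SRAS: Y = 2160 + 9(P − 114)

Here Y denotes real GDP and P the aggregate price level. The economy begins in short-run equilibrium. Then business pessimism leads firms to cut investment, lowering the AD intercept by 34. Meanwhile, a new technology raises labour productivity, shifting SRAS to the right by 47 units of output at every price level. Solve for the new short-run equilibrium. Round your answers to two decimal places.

After both shocks: AD is Y = 3759 − 10P and SRAS is Y = 1181 + 9P.
Setting them equal: 2578 = 19P, so P = 135.68.
Substituting into AD, Y = 2402.16.

P = 135.68, Y = 2402.16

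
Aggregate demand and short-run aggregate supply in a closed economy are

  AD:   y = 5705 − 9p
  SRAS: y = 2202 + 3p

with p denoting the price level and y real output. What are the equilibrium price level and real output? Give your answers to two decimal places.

Set AD = SRAS: 5705 − 9p = 2202 + 3p, so 3503 = 12p and p = 291.92.
Substituting into AD, y = 5705 − 9p = 3077.75.

p = 291.92, y = 3077.75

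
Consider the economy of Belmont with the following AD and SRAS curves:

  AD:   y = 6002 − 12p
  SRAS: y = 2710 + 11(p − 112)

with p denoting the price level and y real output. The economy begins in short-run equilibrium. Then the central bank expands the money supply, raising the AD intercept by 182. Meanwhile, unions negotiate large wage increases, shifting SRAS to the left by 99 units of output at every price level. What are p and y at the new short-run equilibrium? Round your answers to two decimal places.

After both shocks: AD is y = 6184 − 12p and SRAS is y = 1379 + 11p.
Setting them equal: 4805 = 23p, so p = 208.91.
Substituting into AD, y = 3677.04.

p = 208.91, y = 3677.04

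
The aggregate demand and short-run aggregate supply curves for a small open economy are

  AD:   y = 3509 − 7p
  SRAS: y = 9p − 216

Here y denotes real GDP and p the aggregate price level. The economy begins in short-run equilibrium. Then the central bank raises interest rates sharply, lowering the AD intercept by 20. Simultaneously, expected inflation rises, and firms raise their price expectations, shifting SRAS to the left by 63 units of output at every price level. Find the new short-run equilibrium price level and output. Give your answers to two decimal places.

p = 235.50, y = 1840.50

After both shocks: AD is y = 3489 − 7p and SRAS is y = 9p − 279.
Setting them equal: 3768 = 16p, so p = 235.50.
Substituting into AD, y = 1840.50.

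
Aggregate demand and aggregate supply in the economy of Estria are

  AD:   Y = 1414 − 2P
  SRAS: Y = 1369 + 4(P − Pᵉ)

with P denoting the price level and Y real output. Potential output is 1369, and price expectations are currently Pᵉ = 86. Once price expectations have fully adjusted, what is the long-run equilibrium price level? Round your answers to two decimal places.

Long-run P = 22.50

Short run: with Pᵉ = 86, SRAS is Y = 1025 + 4P. Setting AD = SRAS gives 389 = 6P, so P = 64.83 and Y = 1414 − 2P = 1284.33.
Output 1284.33 is below potential 1369, so over time expected prices fall and SRAS shifts right until Y returns to 1369.
Long run: Y = 1369 on the AD curve gives 1369 = 1414 − 2P, so P = 22.50.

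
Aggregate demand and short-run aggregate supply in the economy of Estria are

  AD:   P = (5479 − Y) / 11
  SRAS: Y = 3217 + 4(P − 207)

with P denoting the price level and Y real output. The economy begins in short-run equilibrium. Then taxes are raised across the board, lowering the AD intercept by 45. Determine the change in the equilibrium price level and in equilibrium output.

ΔP = -3, ΔY = -12

This is a negative demand shock: AD shifts left.
New AD: Y = 5434 − 11P.
SRAS can be written Y = 2389 + 4P.
Set AD = SRAS: 5434 − 11P = 2389 + 4P, so 3045 = 15P and P = 203.
Y = 5434 − 11·203 = 3201.
Initially P = 206, Y = 3213, so ΔP = -3 and ΔY = -12.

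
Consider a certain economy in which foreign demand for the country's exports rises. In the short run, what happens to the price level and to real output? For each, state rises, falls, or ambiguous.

Price level: rises; output: rises

This is a positive demand shock: AD shifts right.
Moving along the upward-sloping SRAS curve, P rises and Y rises.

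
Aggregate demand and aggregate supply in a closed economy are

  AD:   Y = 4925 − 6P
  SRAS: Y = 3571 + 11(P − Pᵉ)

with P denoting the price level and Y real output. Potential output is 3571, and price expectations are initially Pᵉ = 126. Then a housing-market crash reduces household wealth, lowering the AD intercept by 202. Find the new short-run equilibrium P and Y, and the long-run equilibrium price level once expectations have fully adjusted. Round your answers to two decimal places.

Short run: P = 149.29, Y = 3827.24. Long run: P = 192.00.

AD shifts left: new AD is Y = 4723 − 6P. With Pᵉ = 126, SRAS is Y = 2185 + 11P.
Short run: 4723 − 6P = 2185 + 11P gives 2538 = 17P, so P = 149.29 and Y = 4723 − 6P = 3827.24.
Y = 3827.24 is above potential 3571; expectations adjust and SRAS shifts left until Y = 3571.
Long run: on the new AD curve, 3571 = 4723 − 6P gives P = 192.00.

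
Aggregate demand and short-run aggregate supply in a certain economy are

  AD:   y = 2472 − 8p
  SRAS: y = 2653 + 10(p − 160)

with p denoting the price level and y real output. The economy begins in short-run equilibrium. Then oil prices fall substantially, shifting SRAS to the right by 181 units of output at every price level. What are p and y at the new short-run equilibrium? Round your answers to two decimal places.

This is a positive supply shock: SRAS shifts right.
New SRAS: y = 1234 + 10p.
Set AD = SRAS: 2472 − 8p = 1234 + 10p, so 1238 = 18p and p = 68.78.
Substituting into AD, y = 1921.78.

p = 68.78, y = 1921.78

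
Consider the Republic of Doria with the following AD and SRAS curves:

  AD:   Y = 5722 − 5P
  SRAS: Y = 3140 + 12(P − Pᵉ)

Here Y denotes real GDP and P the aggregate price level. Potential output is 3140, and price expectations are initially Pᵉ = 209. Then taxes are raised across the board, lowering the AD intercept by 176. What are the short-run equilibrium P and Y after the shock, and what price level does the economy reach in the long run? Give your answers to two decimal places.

AD shifts left: new AD is Y = 5546 − 5P. With Pᵉ = 209, SRAS is Y = 632 + 12P.
Short run: 5546 − 5P = 632 + 12P gives 4914 = 17P, so P = 289.06 and Y = 5546 − 5P = 4100.71.
Y = 4100.71 is above potential 3140; expectations adjust and SRAS shifts left until Y = 3140.
Long run: on the new AD curve, 3140 = 5546 − 5P gives P = 481.20.

Short run: P = 289.06, Y = 4100.71. Long run: P = 481.20.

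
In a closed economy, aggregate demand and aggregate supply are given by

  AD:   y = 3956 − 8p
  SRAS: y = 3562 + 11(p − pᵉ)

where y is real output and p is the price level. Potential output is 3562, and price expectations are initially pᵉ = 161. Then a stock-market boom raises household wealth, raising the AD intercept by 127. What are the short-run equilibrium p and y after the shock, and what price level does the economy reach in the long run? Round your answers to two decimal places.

AD shifts right: new AD is y = 4083 − 8p. With pᵉ = 161, SRAS is y = 1791 + 11p.
Short run: 4083 − 8p = 1791 + 11p gives 2292 = 19p, so p = 120.63 and y = 4083 − 8p = 3117.95.
y = 3117.95 is below potential 3562; expectations adjust and SRAS shifts right until y = 3562.
Long run: on the new AD curve, 3562 = 4083 − 8p gives p = 65.13.

Short run: p = 120.63, y = 3117.95. Long run: p = 65.13.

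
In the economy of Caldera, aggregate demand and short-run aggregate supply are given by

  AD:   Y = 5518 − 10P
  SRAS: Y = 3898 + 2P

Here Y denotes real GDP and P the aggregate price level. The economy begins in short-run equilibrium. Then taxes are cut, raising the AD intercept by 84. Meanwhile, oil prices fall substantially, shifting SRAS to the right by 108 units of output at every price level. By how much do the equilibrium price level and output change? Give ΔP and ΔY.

After both shocks: AD is Y = 5602 − 10P and SRAS is Y = 4006 + 2P.
Setting them equal: 1596 = 12P, so P = 133.
Y = 5602 − 10·133 = 4272.
Initially P = 135, Y = 4168, so ΔP = -2 and ΔY = +104.

ΔP = -2, ΔY = +104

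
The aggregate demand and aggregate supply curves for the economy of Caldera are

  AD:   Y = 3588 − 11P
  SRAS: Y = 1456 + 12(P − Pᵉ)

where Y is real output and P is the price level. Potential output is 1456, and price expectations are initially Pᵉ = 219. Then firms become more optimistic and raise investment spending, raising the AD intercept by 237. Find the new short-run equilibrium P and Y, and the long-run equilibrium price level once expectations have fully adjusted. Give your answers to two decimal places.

AD shifts right: new AD is Y = 3825 − 11P. With Pᵉ = 219, SRAS is Y = 12P − 1172.
Short run: 3825 − 11P = 12P − 1172 gives 4997 = 23P, so P = 217.26 and Y = 3825 − 11P = 1435.13.
Y = 1435.13 is below potential 1456; expectations adjust and SRAS shifts right until Y = 1456.
Long run: on the new AD curve, 1456 = 3825 − 11P gives P = 215.36.

Short run: P = 217.26, Y = 1435.13. Long run: P = 215.36.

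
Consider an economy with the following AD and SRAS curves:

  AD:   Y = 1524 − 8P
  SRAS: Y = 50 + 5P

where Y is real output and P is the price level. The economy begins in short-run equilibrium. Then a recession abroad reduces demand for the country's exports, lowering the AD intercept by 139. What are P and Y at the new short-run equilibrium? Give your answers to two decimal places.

This is a negative demand shock: AD shifts left.
New AD: Y = 1385 − 8P.
Set AD = SRAS: 1385 − 8P = 50 + 5P, so 1335 = 13P and P = 102.69.
Substituting into AD, Y = 563.46.

P = 102.69, Y = 563.46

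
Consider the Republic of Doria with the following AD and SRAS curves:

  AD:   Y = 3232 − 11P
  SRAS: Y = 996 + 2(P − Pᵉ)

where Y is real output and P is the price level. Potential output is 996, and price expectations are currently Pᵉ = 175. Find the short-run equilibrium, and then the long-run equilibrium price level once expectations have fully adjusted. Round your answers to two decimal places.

Short run: with Pᵉ = 175, SRAS is Y = 646 + 2P. Setting AD = SRAS gives 2586 = 13P, so P = 198.92 and Y = 3232 − 11P = 1043.85.
Output 1043.85 is above potential 996, so over time expected prices rise and SRAS shifts left until Y returns to 996.
Long run: Y = 996 on the AD curve gives 996 = 3232 − 11P, so P = 203.27.

Short run: P = 198.92, Y = 1043.85. Long run: P = 203.27.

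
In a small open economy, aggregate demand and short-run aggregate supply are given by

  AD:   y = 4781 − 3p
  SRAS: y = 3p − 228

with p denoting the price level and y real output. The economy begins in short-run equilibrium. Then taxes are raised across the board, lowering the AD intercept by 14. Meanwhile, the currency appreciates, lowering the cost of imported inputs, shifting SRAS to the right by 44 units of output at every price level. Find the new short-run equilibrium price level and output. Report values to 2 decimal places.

p = 825.17, y = 2291.50

After both shocks: AD is y = 4767 − 3p and SRAS is y = 3p − 184.
Setting them equal: 4951 = 6p, so p = 825.17.
Substituting into AD, y = 2291.50.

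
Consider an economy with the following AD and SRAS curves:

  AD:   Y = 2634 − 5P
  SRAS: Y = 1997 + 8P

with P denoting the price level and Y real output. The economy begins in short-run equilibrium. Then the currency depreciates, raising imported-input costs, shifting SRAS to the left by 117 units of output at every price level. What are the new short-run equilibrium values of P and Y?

This is a negative supply shock: SRAS shifts left.
New SRAS: Y = 1880 + 8P.
Set AD = SRAS: 2634 − 5P = 1880 + 8P, so 754 = 13P and P = 58.
Y = 2634 − 5·58 = 2344.

P = 58, Y = 2344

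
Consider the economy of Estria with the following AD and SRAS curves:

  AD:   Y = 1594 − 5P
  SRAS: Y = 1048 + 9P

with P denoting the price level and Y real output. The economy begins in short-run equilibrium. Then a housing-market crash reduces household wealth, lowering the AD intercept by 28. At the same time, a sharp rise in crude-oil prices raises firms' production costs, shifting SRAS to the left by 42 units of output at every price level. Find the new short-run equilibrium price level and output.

After both shocks: AD is Y = 1566 − 5P and SRAS is Y = 1006 + 9P.
Setting them equal: 560 = 14P, so P = 40.
Y = 1566 − 5·40 = 1366.

P = 40, Y = 1366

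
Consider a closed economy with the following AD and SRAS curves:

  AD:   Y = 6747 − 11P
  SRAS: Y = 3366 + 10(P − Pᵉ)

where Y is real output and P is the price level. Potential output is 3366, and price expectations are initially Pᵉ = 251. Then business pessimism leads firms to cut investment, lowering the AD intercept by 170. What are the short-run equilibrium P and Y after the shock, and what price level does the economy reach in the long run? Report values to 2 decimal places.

AD shifts left: new AD is Y = 6577 − 11P. With Pᵉ = 251, SRAS is Y = 856 + 10P.
Short run: 6577 − 11P = 856 + 10P gives 5721 = 21P, so P = 272.43 and Y = 6577 − 11P = 3580.29.
Y = 3580.29 is above potential 3366; expectations adjust and SRAS shifts left until Y = 3366.
Long run: on the new AD curve, 3366 = 6577 − 11P gives P = 291.91.

Short run: P = 272.43, Y = 3580.29. Long run: P = 291.91.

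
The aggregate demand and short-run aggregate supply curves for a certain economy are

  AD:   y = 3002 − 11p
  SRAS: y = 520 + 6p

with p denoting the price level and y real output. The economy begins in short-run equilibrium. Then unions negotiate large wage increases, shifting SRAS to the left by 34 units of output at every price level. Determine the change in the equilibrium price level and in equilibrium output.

This is a negative supply shock: SRAS shifts left.
New SRAS: y = 486 + 6p.
Set AD = SRAS: 3002 − 11p = 486 + 6p, so 2516 = 17p and p = 148.
y = 3002 − 11·148 = 1374.
Initially p = 146, y = 1396, so Δp = +2 and Δy = -22.

Δp = +2, Δy = -22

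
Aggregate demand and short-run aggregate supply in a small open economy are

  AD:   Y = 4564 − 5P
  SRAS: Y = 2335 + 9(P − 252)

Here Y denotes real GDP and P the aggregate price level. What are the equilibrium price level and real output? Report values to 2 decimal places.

Write SRAS as Y = 2335 + 9P − 2268 = 67 + 9P.
Set AD = SRAS: 4564 − 5P = 67 + 9P, so 4497 = 14P and P = 321.21.
Substituting into AD, Y = 4564 − 5P = 2957.93.

P = 321.21, Y = 2957.93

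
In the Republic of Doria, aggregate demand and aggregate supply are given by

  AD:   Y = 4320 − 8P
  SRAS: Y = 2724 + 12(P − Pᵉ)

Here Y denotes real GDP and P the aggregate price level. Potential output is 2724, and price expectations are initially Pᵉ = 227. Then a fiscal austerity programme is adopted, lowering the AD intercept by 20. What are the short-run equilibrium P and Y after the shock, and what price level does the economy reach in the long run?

Short run: P = 215, Y = 2580. Long run: P = 197.

AD shifts left: new AD is Y = 4300 − 8P. With Pᵉ = 227, SRAS is Y = 12P.
Short run: 4300 − 8P = 12P gives 4300 = 20P, so P = 215 and Y = 4300 − 8·215 = 2580.
Y = 2580 is below potential 2724; expectations adjust and SRAS shifts right until Y = 2724.
Long run: on the new AD curve, 2724 = 4300 − 8P gives P = 197.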